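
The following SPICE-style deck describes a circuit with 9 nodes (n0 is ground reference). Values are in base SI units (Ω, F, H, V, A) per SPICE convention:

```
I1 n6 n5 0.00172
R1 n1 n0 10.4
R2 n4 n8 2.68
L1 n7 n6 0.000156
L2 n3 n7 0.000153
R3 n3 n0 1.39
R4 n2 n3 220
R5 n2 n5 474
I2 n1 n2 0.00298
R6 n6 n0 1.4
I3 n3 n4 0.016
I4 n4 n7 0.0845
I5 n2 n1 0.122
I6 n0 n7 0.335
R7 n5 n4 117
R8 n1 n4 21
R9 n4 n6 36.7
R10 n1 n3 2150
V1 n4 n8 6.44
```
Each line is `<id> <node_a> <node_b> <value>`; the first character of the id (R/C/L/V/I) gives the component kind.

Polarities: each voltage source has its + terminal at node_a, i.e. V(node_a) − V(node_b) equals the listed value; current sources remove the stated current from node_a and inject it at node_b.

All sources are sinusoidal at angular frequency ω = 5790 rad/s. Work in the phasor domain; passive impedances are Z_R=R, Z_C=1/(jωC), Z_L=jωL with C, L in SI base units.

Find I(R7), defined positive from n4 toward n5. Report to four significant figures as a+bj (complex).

0.02949+3.831e-05j A

Apply KCL at each of the 8 non-ground nodes and solve the resulting linear system.
Node n1: branches {R1, I2, I5, R8, R10} → V_1 = 0.5306+0.002980j
Node n2: branches {R4, R5, I2, I5} → V_2 = -19.14-0.01340j
Node n3: branches {L2, R3, R4, I3, R10} → V_3 = 0.1840-0.02183j
Node n4: branches {R2, I3, I4, R7, R8, R9, V1} → V_4 = -0.8941+0.009239j
Node n5: branches {I1, R5, R7} → V_5 = -4.344+0.004757j
Node n6: branches {I1, L1, R6, R9} → V_6 = 0.2122+0.02158j
Node n7: branches {L1, L2, I4, I6} → V_7 = 0.1980+0.1873j
Node n8: branches {R2, V1} → V_8 = -7.334+0.009239j
Source currents: i(V1)=-2.403+0.000j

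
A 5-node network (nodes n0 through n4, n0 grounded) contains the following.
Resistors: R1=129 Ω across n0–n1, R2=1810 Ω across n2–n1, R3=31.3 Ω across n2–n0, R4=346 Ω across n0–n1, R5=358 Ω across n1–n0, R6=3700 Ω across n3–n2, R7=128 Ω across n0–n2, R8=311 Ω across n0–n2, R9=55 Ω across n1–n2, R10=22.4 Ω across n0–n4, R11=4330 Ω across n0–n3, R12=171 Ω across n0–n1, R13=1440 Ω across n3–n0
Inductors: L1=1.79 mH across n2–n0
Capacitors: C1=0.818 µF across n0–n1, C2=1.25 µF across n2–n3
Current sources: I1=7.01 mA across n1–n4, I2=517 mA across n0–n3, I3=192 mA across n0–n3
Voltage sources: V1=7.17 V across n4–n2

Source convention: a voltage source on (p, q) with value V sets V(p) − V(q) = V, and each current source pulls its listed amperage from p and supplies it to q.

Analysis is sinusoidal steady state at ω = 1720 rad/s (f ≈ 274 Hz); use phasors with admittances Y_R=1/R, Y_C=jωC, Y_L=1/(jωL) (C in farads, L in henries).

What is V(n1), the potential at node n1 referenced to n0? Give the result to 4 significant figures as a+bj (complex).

-0.3810+0.4784j V

MNA unknowns: 4 node voltages V₁..V_4 plus 1 source current (V1)
R1: Y=0.007752+0.000j on G[0,1]
L1: Y=0.000-0.3248j on G[2,0]
R2: Y=0.0005525+0.000j on G[2,1]
R3: Y=0.03195+0.000j on G[2,0]
C1: Y=0.000+0.001407j on G[0,1]
R4: Y=0.002890+0.000j on G[0,1]
R5: Y=0.002793+0.000j on G[1,0]
R6: Y=0.0002703+0.000j on G[3,2]
C2: Y=0.000+0.002150j on G[2,3]
R7: Y=0.007812+0.000j on G[0,2]
I1: z[1]−=0.00701, z[4]+=0.00701
R8: Y=0.003215+0.000j on G[0,2]
R9: Y=0.01818+0.000j on G[1,2]
I2: z[0]−=0.517, z[3]+=0.517
I3: z[0]−=0.192, z[3]+=0.192
R10: Y=0.04464+0.000j on G[0,4]
R11: Y=0.0002309+0.000j on G[0,3]
R12: Y=0.005848+0.000j on G[0,1]
R13: Y=0.0006944+0.000j on G[3,0]
V1: row V4−V2=7.17, i_V1 at 4,2
solve → V1=-0.3810+0.4784j, V2=-0.4349+0.9422j, V3=139.4-251.2j, V4=6.735+0.9422j
aux → i_V1=-0.2937-0.04206j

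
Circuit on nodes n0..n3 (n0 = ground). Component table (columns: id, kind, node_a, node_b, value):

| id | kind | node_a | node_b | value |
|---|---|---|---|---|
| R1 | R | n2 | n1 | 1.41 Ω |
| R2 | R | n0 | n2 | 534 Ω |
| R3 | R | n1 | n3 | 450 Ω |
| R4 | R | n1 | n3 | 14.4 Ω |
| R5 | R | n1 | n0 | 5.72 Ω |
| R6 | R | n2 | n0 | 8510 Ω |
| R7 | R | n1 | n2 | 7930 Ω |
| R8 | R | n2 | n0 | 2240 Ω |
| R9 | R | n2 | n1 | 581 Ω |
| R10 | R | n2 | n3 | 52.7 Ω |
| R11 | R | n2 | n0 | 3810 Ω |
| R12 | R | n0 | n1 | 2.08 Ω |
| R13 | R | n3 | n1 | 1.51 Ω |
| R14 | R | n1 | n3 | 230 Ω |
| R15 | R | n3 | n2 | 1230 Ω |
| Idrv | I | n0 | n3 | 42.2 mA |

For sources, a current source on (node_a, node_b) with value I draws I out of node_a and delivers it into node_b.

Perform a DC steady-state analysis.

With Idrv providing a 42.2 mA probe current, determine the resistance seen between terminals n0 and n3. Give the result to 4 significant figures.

R_eq = 2.839 Ω

Apply KCL at each of the 3 non-ground nodes and solve the resulting linear system.
Node n1: branches {R1, R3, R4, R5, R7, R9, R12, R13, R14} → V_1 = 0.06410
Node n2: branches {R1, R2, R6, R7, R8, R9, R10, R11, R15} → V_2 = 0.06537
Node n3: branches {R3, R4, R10, R13, R14, R15, Idrv} → V_3 = 0.1198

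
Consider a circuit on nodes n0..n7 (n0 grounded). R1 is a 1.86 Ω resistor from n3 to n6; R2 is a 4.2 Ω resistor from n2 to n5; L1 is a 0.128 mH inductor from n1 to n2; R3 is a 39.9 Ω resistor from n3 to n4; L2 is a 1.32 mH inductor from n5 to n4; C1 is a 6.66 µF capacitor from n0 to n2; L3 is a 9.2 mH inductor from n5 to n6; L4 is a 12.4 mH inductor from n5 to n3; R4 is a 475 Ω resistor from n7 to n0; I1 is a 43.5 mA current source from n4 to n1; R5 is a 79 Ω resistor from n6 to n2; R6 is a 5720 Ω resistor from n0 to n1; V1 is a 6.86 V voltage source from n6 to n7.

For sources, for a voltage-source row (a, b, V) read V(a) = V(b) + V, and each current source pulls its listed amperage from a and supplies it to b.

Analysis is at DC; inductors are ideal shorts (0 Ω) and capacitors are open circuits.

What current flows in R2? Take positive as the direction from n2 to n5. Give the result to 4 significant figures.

Element admittances at DC:
  Y(R1) = 0.5376 S between n3,n6
  Y(R2) = 0.2381 S between n2,n5
  L1: short n1↔n2 (DC inductor)
  Y(R3) = 0.02506 S between n3,n4
  L2: short n5↔n4 (DC inductor)
  Y(C1) = 0.000 S between n0,n2
  L3: short n5↔n6 (DC inductor)
  L4: short n5↔n3 (DC inductor)
  Y(R4) = 0.002105 S between n7,n0
  I1: injects 0.0435 A into n1 (from n4)
  Y(R5) = 0.01266 S between n6,n2
  Y(R6) = 0.0001748 S between n0,n1
  V1: constraint V(n6)−V(n7) = 6.86
Assemble and solve the 12×12 MNA system:
  V(n1)=6.490  V(n2)=6.490  V(n3)=6.321  V(n4)=6.321  V(n5)=6.321  V(n6)=6.321  V(n7)=-0.5389
  i(L1)=0.04237  i(L2)=0.04350  i(L3)=-0.003273  i(L4)=0.000  i(V1)=-0.001135

0.04023 A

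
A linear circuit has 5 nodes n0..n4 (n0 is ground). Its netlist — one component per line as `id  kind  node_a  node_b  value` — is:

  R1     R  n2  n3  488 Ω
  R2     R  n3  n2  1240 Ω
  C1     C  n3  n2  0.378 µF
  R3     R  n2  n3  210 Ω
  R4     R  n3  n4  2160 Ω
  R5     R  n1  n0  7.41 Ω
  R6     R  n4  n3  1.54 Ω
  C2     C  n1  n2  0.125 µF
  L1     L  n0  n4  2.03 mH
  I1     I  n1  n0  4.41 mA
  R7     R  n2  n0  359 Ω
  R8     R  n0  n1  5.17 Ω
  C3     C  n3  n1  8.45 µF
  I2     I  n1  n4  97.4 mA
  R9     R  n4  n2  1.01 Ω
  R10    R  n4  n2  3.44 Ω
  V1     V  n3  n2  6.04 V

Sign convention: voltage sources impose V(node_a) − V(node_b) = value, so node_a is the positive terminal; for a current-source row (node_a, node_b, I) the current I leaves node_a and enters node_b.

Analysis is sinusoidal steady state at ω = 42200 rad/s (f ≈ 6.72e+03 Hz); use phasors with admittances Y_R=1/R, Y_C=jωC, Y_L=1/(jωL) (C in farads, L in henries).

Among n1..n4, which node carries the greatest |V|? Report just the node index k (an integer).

Apply KCL at each of the 4 non-ground nodes and solve the resulting linear system.
Node n1: branches {R5, C2, I1, R8, C3, I2} → V_1 = 0.05509-0.1359j
Node n2: branches {R1, R2, C1, R3, C2, R7, R9, R10, V1} → V_2 = -6.020-0.4672j
Node n3: branches {R1, R2, C1, R3, R4, R6, C3, V1} → V_3 = 0.01984-0.4672j
Node n4: branches {R4, R6, L1, I2, R9, R10} → V_4 = -3.934-0.4910j
Source currents: i(V1)=-2.733-0.09923j

2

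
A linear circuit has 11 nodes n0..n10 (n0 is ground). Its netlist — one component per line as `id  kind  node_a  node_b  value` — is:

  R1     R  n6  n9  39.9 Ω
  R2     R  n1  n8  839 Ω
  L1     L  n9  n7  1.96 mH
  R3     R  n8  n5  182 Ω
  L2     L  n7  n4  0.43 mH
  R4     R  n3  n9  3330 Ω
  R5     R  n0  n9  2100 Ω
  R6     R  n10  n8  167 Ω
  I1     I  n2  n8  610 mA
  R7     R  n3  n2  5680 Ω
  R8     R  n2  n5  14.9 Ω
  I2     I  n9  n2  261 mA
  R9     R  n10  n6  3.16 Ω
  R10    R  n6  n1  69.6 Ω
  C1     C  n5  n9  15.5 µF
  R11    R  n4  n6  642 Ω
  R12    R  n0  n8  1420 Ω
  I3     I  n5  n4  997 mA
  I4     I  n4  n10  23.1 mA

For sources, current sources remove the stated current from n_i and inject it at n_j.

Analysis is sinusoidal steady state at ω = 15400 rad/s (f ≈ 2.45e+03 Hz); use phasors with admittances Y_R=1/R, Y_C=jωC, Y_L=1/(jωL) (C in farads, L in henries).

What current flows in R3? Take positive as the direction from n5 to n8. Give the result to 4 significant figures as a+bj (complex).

Element admittances at ω=15400 rad/s:
  Y(R1) = 0.02506+0.000j S between n6,n9
  Y(R2) = 0.001192+0.000j S between n1,n8
  Y(L1) = 0.000-0.03313j S between n9,n7
  Y(R3) = 0.005495+0.000j S between n8,n5
  Y(L2) = 0.000-0.1510j S between n7,n4
  Y(R4) = 0.0003003+0.000j S between n3,n9
  Y(R5) = 0.0004762+0.000j S between n0,n9
  Y(R6) = 0.005988+0.000j S between n10,n8
  I1: injects 0.61 A into n8 (from n2)
  Y(R7) = 0.0001761+0.000j S between n3,n2
  Y(R8) = 0.06711+0.000j S between n2,n5
  I2: injects 0.261 A into n2 (from n9)
  Y(R9) = 0.3165+0.000j S between n10,n6
  Y(R10) = 0.01437+0.000j S between n6,n1
  Y(C1) = 0.000+0.2387j S between n5,n9
  Y(R11) = 0.001558+0.000j S between n4,n6
  Y(R12) = 0.0007042+0.000j S between n0,n8
  I3: injects 0.997 A into n4 (from n5)
  I4: injects 0.0231 A into n10 (from n4)
Assemble and solve the 10×10 MNA system:
  V(n1)=-17.16+0.5183j  V(n2)=-37.70+2.483j  V(n3)=-34.41-0.2752j  V(n4)=-30.53+34.53j  V(n5)=-32.51+2.490j  V(n6)=-20.41+0.4552j  V(n7)=-30.88+27.98j  V(n8)=21.96+1.280j  V(n9)=-32.48-1.892j  V(n10)=-19.55+0.4705j

-0.2993+0.006653j A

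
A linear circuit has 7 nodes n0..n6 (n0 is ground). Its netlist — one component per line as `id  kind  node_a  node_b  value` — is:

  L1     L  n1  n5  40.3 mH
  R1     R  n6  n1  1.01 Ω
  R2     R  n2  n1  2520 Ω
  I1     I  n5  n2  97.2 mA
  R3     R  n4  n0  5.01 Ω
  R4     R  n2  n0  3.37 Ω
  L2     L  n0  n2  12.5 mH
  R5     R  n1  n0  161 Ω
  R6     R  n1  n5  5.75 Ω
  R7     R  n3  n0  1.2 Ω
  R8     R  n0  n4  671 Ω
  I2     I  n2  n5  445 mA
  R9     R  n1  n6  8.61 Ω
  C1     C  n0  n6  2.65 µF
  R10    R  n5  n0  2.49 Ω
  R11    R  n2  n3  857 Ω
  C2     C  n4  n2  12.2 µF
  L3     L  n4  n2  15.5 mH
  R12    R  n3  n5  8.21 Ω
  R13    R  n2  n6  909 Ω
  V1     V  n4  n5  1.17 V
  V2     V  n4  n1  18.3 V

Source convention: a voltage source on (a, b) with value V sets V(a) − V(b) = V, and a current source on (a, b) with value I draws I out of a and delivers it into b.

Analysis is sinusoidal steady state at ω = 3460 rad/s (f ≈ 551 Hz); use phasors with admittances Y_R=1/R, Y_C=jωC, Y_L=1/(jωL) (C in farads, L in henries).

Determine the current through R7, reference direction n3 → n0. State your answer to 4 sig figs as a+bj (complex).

0.03500+0.01325j A

Apply KCL at each of the 6 non-ground nodes and solve the resulting linear system.
Node n1: branches {L1, R1, R2, R5, R6, R9, V2} → V_1 = -16.79+0.1237j
Node n2: branches {R2, I1, R4, L2, I2, R11, C2, L3, R13} → V_2 = -1.255+0.1220j
Node n3: branches {R7, R11, R12} → V_3 = 0.04200+0.01590j
Node n4: branches {R3, R8, C2, L3, V1, V2} → V_4 = 1.512+0.1237j
Node n5: branches {L1, I1, R6, I2, R10, R12, V1} → V_5 = 0.3417+0.1237j
Node n6: branches {R1, R9, C1, R13} → V_6 = -16.77+0.2625j
Source currents: i(V1)=2.805-0.06007j, i(V2)=-3.109-0.03000j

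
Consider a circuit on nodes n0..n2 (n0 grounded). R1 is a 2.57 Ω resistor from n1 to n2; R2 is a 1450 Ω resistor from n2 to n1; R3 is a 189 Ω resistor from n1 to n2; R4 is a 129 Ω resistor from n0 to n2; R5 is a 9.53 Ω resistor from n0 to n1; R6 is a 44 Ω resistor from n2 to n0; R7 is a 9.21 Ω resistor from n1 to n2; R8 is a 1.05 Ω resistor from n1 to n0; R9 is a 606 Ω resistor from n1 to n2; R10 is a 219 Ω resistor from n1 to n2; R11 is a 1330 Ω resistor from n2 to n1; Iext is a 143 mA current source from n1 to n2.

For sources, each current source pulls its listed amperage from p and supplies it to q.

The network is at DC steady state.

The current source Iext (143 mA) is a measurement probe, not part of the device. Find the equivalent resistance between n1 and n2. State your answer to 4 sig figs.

MNA unknowns: 2 node voltages V₁..V_2
R1: Y=0.3891 on G[1,2]
R2: Y=0.0006897 on G[2,1]
R3: Y=0.005291 on G[1,2]
R4: Y=0.007752 on G[0,2]
R5: Y=0.1049 on G[0,1]
R6: Y=0.02273 on G[2,0]
R7: Y=0.1086 on G[1,2]
R8: Y=0.9524 on G[1,0]
R9: Y=0.001650 on G[1,2]
R10: Y=0.004566 on G[1,2]
R11: Y=0.0007519 on G[2,1]
Iext: z[1]−=0.143, z[2]+=0.143
solve → V1=-0.007416, V2=0.2573

R_eq = 1.851 Ω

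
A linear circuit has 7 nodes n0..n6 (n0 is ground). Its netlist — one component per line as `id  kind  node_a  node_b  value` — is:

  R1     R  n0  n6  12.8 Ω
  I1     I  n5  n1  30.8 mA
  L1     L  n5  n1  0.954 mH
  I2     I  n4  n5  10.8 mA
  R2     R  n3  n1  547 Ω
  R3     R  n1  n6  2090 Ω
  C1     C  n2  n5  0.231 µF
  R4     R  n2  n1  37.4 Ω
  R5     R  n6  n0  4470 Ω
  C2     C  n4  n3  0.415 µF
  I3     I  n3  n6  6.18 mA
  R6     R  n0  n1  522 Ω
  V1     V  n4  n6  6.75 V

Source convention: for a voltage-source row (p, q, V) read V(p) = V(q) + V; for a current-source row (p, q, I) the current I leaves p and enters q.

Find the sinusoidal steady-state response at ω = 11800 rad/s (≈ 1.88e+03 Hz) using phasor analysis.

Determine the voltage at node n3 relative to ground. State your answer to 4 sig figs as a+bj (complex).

6.277+1.624j V

Apply KCL at each of the 6 non-ground nodes and solve the resulting linear system.
Node n1: branches {I1, L1, R2, R3, R4, R6} → V_1 = 5.261+0.7012j
Node n2: branches {C1, R4} → V_2 = 5.284+0.6988j
Node n3: branches {R2, C2, I3} → V_3 = 6.277+1.624j
Node n4: branches {I2, C2, V1} → V_4 = 6.621-0.01715j
Node n5: branches {I1, L1, I2, C1} → V_5 = 5.260+0.4691j
Node n6: branches {R1, R3, R5, I3, V1} → V_6 = -0.1286-0.01715j
Source currents: i(V1)=-0.01884-0.001687j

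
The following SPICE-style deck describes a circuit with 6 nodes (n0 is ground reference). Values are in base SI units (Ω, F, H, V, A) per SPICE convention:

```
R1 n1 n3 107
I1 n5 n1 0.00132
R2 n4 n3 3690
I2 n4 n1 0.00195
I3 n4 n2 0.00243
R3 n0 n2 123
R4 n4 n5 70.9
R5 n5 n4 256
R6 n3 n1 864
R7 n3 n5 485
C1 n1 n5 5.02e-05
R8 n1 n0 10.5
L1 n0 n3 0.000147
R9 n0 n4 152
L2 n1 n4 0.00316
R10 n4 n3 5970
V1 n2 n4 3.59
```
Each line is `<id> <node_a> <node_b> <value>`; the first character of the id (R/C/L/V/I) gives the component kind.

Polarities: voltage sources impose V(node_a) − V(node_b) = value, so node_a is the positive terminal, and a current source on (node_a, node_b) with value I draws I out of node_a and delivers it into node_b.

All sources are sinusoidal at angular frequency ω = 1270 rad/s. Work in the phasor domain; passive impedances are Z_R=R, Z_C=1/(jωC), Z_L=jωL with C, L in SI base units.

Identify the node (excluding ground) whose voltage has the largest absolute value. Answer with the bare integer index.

2

Element admittances at ω=1270 rad/s:
  Y(R1) = 0.009346+0.000j S between n1,n3
  I1: injects 0.00132 A into n1 (from n5)
  Y(R2) = 0.0002710+0.000j S between n4,n3
  I2: injects 0.00195 A into n1 (from n4)
  I3: injects 0.00243 A into n2 (from n4)
  Y(R3) = 0.008130+0.000j S between n0,n2
  Y(R4) = 0.01410+0.000j S between n4,n5
  Y(R5) = 0.003906+0.000j S between n5,n4
  Y(R6) = 0.001157+0.000j S between n3,n1
  Y(R7) = 0.002062+0.000j S between n3,n5
  Y(C1) = 0.000+0.06375j S between n1,n5
  Y(R8) = 0.09524+0.000j S between n1,n0
  Y(L1) = 0.000-5.356j S between n0,n3
  Y(R9) = 0.006579+0.000j S between n0,n4
  Y(L2) = 0.000-0.2492j S between n1,n4
  Y(R10) = 0.0001675+0.000j S between n4,n3
  V1: constraint V(n2)−V(n4) = 3.59
Assemble and solve the 6×6 MNA system:
  V(n1)=-0.2350+0.01353j  V(n2)=3.341-0.09767j  V(n3)=-2.766e-05-0.0005848j  V(n4)=-0.2495-0.09767j  V(n5)=-0.2690+0.02003j
  i(V1)=-0.02473+0.0007941j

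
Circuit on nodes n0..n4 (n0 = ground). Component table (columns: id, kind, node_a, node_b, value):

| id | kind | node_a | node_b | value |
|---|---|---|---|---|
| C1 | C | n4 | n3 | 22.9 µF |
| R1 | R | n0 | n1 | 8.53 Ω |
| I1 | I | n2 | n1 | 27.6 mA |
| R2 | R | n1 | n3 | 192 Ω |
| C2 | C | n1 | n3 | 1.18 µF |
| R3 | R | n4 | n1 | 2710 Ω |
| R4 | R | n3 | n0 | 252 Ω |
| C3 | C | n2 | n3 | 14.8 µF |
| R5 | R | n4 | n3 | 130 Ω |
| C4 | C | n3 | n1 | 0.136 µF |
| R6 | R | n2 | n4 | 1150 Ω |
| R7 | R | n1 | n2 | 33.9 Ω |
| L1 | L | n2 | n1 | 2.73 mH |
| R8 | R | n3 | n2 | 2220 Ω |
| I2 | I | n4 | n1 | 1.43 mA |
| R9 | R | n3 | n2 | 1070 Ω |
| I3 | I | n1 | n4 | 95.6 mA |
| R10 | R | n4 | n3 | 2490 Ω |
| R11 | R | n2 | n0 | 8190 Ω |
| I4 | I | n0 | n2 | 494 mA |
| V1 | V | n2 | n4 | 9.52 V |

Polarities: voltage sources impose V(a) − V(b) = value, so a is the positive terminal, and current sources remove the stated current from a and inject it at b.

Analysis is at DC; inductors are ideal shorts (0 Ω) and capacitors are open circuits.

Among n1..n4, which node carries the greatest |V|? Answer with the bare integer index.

Element admittances at DC:
  Y(C1) = 0.000 S between n4,n3
  Y(R1) = 0.1172 S between n0,n1
  I1: injects 0.0276 A into n1 (from n2)
  Y(R2) = 0.005208 S between n1,n3
  Y(C2) = 0.000 S between n1,n3
  Y(R3) = 0.0003690 S between n4,n1
  Y(R4) = 0.003968 S between n3,n0
  Y(C3) = 0.000 S between n2,n3
  Y(R5) = 0.007692 S between n4,n3
  Y(C4) = 0.000 S between n3,n1
  Y(R6) = 0.0008696 S between n2,n4
  Y(R7) = 0.02950 S between n1,n2
  L1: short n2↔n1 (DC inductor)
  Y(R8) = 0.0004505 S between n3,n2
  I2: injects 0.00143 A into n1 (from n4)
  Y(R9) = 0.0009346 S between n3,n2
  I3: injects 0.0956 A into n4 (from n1)
  Y(R10) = 0.0004016 S between n4,n3
  Y(R11) = 0.0001221 S between n2,n0
  I4: injects 0.494 A into n2 (from n0)
  V1: constraint V(n2)−V(n4) = 9.52
Assemble and solve the 6×6 MNA system:
  V(n1)=4.236  V(n2)=4.236  V(n3)=-0.7952  V(n4)=-5.284
  i(L1)=0.5929  i(V1)=-0.1423

4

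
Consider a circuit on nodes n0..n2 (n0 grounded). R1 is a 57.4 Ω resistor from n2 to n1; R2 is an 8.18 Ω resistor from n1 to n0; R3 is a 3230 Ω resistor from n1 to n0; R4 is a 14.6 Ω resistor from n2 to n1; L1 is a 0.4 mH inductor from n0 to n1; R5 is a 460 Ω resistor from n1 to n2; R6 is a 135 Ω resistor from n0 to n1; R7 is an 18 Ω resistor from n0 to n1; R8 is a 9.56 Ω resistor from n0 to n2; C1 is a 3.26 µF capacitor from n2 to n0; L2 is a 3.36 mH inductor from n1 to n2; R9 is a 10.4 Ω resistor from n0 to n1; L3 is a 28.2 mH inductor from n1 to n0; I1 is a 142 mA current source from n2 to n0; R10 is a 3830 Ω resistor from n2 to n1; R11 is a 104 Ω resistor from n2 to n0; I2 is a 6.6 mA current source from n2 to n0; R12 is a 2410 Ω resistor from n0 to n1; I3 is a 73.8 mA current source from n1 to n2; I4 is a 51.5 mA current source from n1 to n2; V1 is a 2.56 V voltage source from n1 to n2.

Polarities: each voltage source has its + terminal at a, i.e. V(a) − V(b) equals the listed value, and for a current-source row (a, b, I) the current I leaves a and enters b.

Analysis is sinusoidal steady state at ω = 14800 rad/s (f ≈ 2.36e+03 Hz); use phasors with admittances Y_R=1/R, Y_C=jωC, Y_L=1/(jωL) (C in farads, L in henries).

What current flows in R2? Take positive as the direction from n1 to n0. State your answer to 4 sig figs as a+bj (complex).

Element admittances at ω=14800 rad/s:
  Y(R1) = 0.01742+0.000j S between n2,n1
  Y(R2) = 0.1222+0.000j S between n1,n0
  Y(R3) = 0.0003096+0.000j S between n1,n0
  Y(R4) = 0.06849+0.000j S between n2,n1
  Y(L1) = 0.000-0.1689j S between n0,n1
  Y(R5) = 0.002174+0.000j S between n1,n2
  Y(R6) = 0.007407+0.000j S between n0,n1
  Y(R7) = 0.05556+0.000j S between n0,n1
  Y(R8) = 0.1046+0.000j S between n0,n2
  Y(C1) = 0.000+0.04825j S between n2,n0
  Y(L2) = 0.000-0.02011j S between n1,n2
  Y(R9) = 0.09615+0.000j S between n0,n1
  Y(L3) = 0.000-0.002396j S between n1,n0
  I1: injects 0.142 A into n0 (from n2)
  Y(R10) = 0.0002611+0.000j S between n2,n1
  Y(R11) = 0.009615+0.000j S between n2,n0
  I2: injects 0.0066 A into n0 (from n2)
  Y(R12) = 0.0004149+0.000j S between n0,n1
  I3: injects 0.0738 A into n2 (from n1)
  I4: injects 0.0515 A into n2 (from n1)
  V1: constraint V(n1)−V(n2) = 2.56
Assemble and solve the 3×3 MNA system:
  V(n1)=0.2427+0.3870j  V(n2)=-2.317+0.3870j
  i(V1)=-0.4862-0.01612j

0.02967+0.04731j A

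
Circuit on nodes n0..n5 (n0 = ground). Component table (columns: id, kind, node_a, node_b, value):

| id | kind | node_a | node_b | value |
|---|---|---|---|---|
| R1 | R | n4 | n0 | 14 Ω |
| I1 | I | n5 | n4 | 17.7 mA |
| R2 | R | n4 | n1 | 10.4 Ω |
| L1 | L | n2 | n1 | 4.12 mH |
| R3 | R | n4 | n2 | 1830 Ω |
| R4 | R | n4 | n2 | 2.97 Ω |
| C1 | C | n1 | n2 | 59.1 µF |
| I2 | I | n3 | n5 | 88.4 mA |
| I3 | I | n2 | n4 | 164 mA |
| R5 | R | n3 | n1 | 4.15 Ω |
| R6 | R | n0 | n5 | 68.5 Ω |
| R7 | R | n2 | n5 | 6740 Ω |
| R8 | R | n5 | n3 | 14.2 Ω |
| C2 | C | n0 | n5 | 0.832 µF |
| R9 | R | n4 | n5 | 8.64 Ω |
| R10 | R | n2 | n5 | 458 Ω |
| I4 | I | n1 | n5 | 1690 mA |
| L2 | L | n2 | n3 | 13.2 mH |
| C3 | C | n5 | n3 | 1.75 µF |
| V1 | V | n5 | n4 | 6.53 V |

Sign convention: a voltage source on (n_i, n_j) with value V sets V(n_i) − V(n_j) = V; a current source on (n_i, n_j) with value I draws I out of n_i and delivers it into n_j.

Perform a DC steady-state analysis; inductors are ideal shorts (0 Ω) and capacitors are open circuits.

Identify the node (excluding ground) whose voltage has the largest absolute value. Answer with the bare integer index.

5

Element admittances at DC:
  Y(R1) = 0.07143 S between n4,n0
  I1: injects 0.0177 A into n4 (from n5)
  Y(R2) = 0.09615 S between n4,n1
  L1: short n2↔n1 (DC inductor)
  Y(R3) = 0.0005464 S between n4,n2
  Y(R4) = 0.3367 S between n4,n2
  Y(C1) = 0.000 S between n1,n2
  I2: injects 0.0884 A into n5 (from n3)
  I3: injects 0.164 A into n4 (from n2)
  Y(R5) = 0.2410 S between n3,n1
  Y(R6) = 0.01460 S between n0,n5
  Y(R7) = 0.0001484 S between n2,n5
  Y(R8) = 0.07042 S between n5,n3
  Y(C2) = 0.000 S between n0,n5
  Y(R9) = 0.1157 S between n4,n5
  Y(R10) = 0.002183 S between n2,n5
  I4: injects 1.69 A into n5 (from n1)
  L2: short n2↔n3 (DC inductor)
  Y(C3) = 0.000 S between n5,n3
  V1: constraint V(n5)−V(n4) = 6.53
Assemble and solve the 8×8 MNA system:
  V(n1)=-4.007  V(n2)=-4.007  V(n3)=-4.007  V(n4)=-1.108  V(n5)=5.422
  i(L1)=1.411  i(L2)=-0.5756  i(V1)=0.2398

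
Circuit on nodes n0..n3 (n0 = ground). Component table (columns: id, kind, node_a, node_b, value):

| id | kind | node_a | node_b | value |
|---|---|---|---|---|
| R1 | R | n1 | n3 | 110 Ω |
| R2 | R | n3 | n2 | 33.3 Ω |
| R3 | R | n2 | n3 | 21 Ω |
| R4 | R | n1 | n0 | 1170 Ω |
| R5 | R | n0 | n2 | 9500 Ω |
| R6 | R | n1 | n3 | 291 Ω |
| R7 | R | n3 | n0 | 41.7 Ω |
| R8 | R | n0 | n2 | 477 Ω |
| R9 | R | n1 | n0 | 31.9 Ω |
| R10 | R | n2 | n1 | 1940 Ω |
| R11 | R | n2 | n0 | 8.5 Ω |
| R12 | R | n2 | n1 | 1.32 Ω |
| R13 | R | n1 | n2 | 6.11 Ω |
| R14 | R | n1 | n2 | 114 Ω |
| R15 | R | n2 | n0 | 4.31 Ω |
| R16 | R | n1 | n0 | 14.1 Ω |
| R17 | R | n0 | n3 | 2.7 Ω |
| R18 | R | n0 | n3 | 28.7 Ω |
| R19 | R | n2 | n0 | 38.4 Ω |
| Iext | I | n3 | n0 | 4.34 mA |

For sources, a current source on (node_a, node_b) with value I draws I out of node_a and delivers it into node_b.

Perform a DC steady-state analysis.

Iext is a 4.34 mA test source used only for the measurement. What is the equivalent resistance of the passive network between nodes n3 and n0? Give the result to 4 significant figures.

R_eq = 1.980 Ω

Element admittances at DC:
  Y(R1) = 0.009091 S between n1,n3
  Y(R2) = 0.03003 S between n3,n2
  Y(R3) = 0.04762 S between n2,n3
  Y(R4) = 0.0008547 S between n1,n0
  Y(R5) = 0.0001053 S between n0,n2
  Y(R6) = 0.003436 S between n1,n3
  Y(R7) = 0.02398 S between n3,n0
  Y(R8) = 0.002096 S between n0,n2
  Y(R9) = 0.03135 S between n1,n0
  Y(R10) = 0.0005155 S between n2,n1
  Y(R11) = 0.1176 S between n2,n0
  Y(R12) = 0.7576 S between n2,n1
  Y(R13) = 0.1637 S between n1,n2
  Y(R14) = 0.008772 S between n1,n2
  Y(R15) = 0.2320 S between n2,n0
  Y(R16) = 0.07092 S between n1,n0
  Y(R17) = 0.3704 S between n0,n3
  Y(R18) = 0.03484 S between n0,n3
  Y(R19) = 0.02604 S between n2,n0
  Iext: injects 0.00434 A into n0 (from n3)
Assemble and solve the 3×3 MNA system:
  V(n1)=-0.001318  V(n2)=-0.001366  V(n3)=-0.008592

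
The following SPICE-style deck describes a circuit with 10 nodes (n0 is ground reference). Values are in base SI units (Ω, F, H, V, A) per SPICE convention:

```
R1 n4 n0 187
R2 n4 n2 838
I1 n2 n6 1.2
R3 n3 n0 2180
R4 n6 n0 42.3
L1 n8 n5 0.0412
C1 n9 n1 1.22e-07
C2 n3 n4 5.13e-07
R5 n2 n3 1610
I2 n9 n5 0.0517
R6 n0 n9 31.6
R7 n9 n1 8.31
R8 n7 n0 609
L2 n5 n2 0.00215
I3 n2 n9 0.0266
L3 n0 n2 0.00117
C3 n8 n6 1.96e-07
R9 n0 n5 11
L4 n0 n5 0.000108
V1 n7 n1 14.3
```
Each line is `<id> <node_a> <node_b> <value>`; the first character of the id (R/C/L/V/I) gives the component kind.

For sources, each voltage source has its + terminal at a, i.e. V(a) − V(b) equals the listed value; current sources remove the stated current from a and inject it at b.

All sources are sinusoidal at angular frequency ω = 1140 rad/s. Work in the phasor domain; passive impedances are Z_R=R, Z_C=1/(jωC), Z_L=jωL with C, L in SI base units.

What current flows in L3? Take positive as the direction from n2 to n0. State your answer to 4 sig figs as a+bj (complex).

-0.8064+0.001398j A

Element admittances at ω=1140 rad/s:
  Y(R1) = 0.005348+0.000j S between n4,n0
  Y(R2) = 0.001193+0.000j S between n4,n2
  I1: injects 1.2 A into n6 (from n2)
  Y(R3) = 0.0004587+0.000j S between n3,n0
  Y(R4) = 0.02364+0.000j S between n6,n0
  Y(L1) = 0.000-0.02129j S between n8,n5
  Y(C1) = 0.000+0.0001391j S between n9,n1
  Y(C2) = 0.000+0.0005848j S between n3,n4
  Y(R5) = 0.0006211+0.000j S between n2,n3
  I2: injects 0.0517 A into n5 (from n9)
  Y(R6) = 0.03165+0.000j S between n0,n9
  Y(R7) = 0.1203+0.000j S between n9,n1
  Y(R8) = 0.001642+0.000j S between n7,n0
  Y(L2) = 0.000-0.4080j S between n5,n2
  I3: injects 0.0266 A into n9 (from n2)
  Y(L3) = 0.000-0.7497j S between n0,n2
  Y(C3) = 0.000+0.0002234j S between n8,n6
  Y(R9) = 0.09091+0.000j S between n0,n5
  Y(L4) = 0.000-8.122j S between n0,n5
  V1: constraint V(n7)−V(n1) = 14.3
Assemble and solve the 10×10 MNA system:
  V(n1)=-1.624+0.0001876j  V(n2)=-0.001865-1.076j  V(n3)=-0.1645-0.5151j  V(n4)=0.02664-0.2133j  V(n5)=-0.001916-0.04535j  V(n6)=50.76-0.4848j  V(n7)=12.68+0.0001876j  V(n8)=-0.5402-0.04069j  V(n9)=-1.451-9.735e-06j
  i(V1)=-0.02081-3.081e-07j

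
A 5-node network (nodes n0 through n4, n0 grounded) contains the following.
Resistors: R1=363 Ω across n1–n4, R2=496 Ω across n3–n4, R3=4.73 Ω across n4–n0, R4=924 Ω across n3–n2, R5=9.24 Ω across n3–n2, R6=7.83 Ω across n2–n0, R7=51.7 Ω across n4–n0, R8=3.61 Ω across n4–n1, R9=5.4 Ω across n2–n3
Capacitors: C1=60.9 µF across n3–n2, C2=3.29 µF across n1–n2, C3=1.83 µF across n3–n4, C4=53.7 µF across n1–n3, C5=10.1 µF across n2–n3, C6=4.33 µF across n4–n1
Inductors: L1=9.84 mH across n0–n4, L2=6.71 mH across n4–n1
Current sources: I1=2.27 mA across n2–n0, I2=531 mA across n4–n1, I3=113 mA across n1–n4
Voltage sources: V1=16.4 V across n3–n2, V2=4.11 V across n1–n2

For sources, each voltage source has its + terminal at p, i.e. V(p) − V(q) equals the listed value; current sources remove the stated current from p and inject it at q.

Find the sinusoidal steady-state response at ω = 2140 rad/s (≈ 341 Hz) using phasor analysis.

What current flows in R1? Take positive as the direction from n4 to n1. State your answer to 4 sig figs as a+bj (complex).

-0.005468-0.0003886j A

Apply KCL at each of the 4 non-ground nodes and solve the resulting linear system.
Node n1: branches {R1, C2, C4, C6, L2, R8, I2, I3, V2} → V_1 = 2.729+0.1894j
Node n2: branches {C1, C2, C5, R4, R5, R6, I1, R9, V1, V2} → V_2 = -1.381+0.1894j
Node n3: branches {R2, C1, C3, C4, C5, R4, R5, R9, V1} → V_3 = 15.02+0.1894j
Node n4: branches {R1, R2, R3, C3, L1, C6, L2, R7, R8, I2, I3} → V_4 = 0.7444+0.04835j
Source currents: i(V1)=-4.858-3.960j, i(V2)=-0.1458+1.464j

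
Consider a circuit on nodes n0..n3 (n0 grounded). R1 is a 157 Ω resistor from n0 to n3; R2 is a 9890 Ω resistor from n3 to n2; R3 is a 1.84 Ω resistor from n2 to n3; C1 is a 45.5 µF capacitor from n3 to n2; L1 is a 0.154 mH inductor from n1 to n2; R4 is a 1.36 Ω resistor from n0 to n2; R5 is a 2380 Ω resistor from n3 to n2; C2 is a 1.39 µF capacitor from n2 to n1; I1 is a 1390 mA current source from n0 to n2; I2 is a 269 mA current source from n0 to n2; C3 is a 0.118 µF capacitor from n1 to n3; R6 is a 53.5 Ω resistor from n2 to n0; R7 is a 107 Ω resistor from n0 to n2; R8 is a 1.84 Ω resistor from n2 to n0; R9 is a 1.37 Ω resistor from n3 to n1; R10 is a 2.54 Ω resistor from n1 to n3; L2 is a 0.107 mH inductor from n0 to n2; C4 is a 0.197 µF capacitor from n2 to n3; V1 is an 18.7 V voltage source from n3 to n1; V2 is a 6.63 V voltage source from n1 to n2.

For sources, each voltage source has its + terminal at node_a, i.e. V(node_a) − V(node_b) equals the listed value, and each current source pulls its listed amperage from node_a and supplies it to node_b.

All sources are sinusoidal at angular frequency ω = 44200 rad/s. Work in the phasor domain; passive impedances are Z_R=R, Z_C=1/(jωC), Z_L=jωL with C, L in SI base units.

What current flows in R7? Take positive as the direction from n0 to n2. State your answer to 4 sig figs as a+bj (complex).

-0.01039-0.001673j A

Element admittances at ω=44200 rad/s:
  Y(R1) = 0.006369+0.000j S between n0,n3
  Y(R2) = 0.0001011+0.000j S between n3,n2
  Y(R3) = 0.5435+0.000j S between n2,n3
  Y(C1) = 0.000+2.011j S between n3,n2
  Y(L1) = 0.000-0.1469j S between n1,n2
  Y(R4) = 0.7353+0.000j S between n0,n2
  Y(R5) = 0.0004202+0.000j S between n3,n2
  Y(C2) = 0.000+0.06144j S between n2,n1
  I1: injects 1.39 A into n2 (from n0)
  I2: injects 0.269 A into n2 (from n0)
  Y(C3) = 0.000+0.005216j S between n1,n3
  Y(R6) = 0.01869+0.000j S between n2,n0
  Y(R7) = 0.009346+0.000j S between n0,n2
  Y(R8) = 0.5435+0.000j S between n2,n0
  Y(R9) = 0.7299+0.000j S between n3,n1
  Y(R10) = 0.3937+0.000j S between n1,n3
  Y(L2) = 0.000-0.2114j S between n0,n2
  Y(C4) = 0.000+0.008707j S between n2,n3
  V1: constraint V(n3)−V(n1) = 18.7
  V2: constraint V(n1)−V(n2) = 6.63
Assemble and solve the 5×5 MNA system:
  V(n1)=7.742+0.1790j  V(n2)=1.112+0.1790j  V(n3)=26.44+0.1790j
  i(V1)=-34.96-51.26j  i(V2)=-13.95-50.60j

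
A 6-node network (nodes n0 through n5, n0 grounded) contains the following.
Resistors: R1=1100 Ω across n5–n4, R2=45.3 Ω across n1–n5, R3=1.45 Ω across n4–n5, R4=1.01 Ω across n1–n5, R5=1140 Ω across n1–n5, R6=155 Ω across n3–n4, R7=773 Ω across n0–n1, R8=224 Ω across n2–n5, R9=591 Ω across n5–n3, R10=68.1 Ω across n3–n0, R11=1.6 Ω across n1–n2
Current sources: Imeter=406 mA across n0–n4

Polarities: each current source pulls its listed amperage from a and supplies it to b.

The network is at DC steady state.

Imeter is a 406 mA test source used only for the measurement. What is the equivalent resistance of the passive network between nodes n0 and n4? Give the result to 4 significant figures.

R_eq = 153.3 Ω

Apply KCL at each of the 5 non-ground nodes and solve the resulting linear system.
Node n1: branches {R2, R4, R5, R7, R11} → V_1 = 61.96
Node n2: branches {R8, R11} → V_2 = 61.96
Node n3: branches {R6, R9, R10} → V_3 = 22.19
Node n4: branches {R1, R3, R6, Imeter} → V_4 = 62.25
Node n5: branches {R1, R2, R3, R4, R5, R8, R9} → V_5 = 62.03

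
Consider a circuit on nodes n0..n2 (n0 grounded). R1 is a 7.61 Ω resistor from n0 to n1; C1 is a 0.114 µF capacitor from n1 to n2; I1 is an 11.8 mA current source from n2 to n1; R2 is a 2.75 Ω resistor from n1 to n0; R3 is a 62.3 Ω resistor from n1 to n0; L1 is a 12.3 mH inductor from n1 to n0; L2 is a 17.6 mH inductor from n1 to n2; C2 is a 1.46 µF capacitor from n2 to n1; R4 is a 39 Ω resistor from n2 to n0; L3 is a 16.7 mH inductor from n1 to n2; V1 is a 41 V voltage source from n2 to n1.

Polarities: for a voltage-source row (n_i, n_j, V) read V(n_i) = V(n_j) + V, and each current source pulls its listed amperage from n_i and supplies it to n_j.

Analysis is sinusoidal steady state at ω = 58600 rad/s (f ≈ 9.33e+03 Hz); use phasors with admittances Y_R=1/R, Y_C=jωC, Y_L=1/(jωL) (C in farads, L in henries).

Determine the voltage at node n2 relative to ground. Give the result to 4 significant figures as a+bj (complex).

39.04-0.005063j V

Apply KCL at each of the 2 non-ground nodes and solve the resulting linear system.
Node n1: branches {R1, C1, I1, R2, R3, L1, L2, C2, L3, V1} → V_1 = -1.959-0.005063j
Node n2: branches {C1, I1, L2, C2, R4, L3, V1} → V_2 = 39.04-0.005063j
Source currents: i(V1)=-1.013-3.700j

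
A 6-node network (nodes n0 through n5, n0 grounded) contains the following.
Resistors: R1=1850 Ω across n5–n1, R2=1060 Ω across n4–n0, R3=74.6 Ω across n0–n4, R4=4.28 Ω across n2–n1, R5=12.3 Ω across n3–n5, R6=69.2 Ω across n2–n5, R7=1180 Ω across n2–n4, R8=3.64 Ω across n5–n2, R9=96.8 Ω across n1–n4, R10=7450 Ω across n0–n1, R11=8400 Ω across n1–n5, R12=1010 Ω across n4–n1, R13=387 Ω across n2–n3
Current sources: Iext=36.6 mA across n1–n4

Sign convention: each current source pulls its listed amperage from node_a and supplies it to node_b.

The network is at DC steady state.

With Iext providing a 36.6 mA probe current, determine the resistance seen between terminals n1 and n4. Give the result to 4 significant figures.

R_eq = 81.31 Ω

MNA unknowns: 5 node voltages V₁..V_5
R1: Y=0.0005405 on G[5,1]
R2: Y=0.0009434 on G[4,0]
R3: Y=0.01340 on G[0,4]
R4: Y=0.2336 on G[2,1]
R5: Y=0.08130 on G[3,5]
R6: Y=0.01445 on G[2,5]
R7: Y=0.0008475 on G[2,4]
R8: Y=0.2747 on G[5,2]
R9: Y=0.01033 on G[1,4]
R10: Y=0.0001342 on G[0,1]
R11: Y=0.0001190 on G[1,5]
R12: Y=0.0009901 on G[4,1]
R13: Y=0.002584 on G[2,3]
Iext: z[1]−=0.0366, z[4]+=0.0366
solve → V1=-2.948, V2=-2.938, V3=-2.938, V4=0.02758, V5=-2.938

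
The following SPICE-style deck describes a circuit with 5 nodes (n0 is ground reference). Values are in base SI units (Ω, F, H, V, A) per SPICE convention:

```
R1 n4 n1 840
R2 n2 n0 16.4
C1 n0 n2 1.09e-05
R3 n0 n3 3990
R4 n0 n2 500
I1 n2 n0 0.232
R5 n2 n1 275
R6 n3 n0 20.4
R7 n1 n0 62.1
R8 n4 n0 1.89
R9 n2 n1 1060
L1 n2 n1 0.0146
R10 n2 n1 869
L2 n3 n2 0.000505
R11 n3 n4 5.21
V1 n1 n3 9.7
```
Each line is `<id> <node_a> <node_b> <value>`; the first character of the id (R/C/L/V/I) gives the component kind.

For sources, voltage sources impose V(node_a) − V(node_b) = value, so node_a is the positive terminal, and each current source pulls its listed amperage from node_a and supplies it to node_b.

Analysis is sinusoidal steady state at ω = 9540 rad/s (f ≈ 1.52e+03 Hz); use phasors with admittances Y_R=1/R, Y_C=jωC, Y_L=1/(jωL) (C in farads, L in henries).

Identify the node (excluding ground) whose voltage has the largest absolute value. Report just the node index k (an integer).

1

MNA unknowns: 4 node voltages V₁..V_4 plus 1 source current (V1)
R1: Y=0.001190+0.000j on G[4,1]
R2: Y=0.06098+0.000j on G[2,0]
C1: Y=0.000+0.1040j on G[0,2]
R3: Y=0.0002506+0.000j on G[0,3]
R4: Y=0.002000+0.000j on G[0,2]
I1: z[2]−=0.232, z[0]+=0.232
R5: Y=0.003636+0.000j on G[2,1]
R6: Y=0.04902+0.000j on G[3,0]
R7: Y=0.01610+0.000j on G[1,0]
R8: Y=0.5291+0.000j on G[4,0]
R9: Y=0.0009434+0.000j on G[2,1]
L1: Y=0.000-0.007180j on G[2,1]
R10: Y=0.001151+0.000j on G[2,1]
L2: Y=0.000-0.2076j on G[3,2]
R11: Y=0.1919+0.000j on G[3,4]
V1: row V1−V3=9.7, i_V1 at 1,3
solve → V1=8.471+0.6129j, V2=-1.499+0.4620j, V3=-1.229+0.6129j, V4=-0.3126+0.1639j
aux → i_V1=-0.2051+0.06031j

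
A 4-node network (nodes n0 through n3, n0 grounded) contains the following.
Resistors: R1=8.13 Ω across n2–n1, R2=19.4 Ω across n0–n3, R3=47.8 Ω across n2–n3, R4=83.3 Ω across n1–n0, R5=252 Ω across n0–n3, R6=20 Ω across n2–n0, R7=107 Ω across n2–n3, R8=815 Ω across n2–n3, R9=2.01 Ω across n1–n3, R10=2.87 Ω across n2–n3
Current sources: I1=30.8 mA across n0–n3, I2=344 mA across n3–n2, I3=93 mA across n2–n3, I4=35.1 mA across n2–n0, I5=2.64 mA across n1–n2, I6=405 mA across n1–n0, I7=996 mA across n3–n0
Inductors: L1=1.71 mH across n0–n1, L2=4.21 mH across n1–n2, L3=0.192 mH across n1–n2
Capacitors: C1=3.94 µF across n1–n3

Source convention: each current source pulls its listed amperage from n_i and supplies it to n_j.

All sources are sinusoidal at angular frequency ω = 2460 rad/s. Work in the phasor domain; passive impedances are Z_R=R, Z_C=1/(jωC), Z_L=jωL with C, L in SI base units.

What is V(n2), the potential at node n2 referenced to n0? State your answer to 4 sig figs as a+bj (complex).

-2.329-4.541j V

Apply KCL at each of the 3 non-ground nodes and solve the resulting linear system.
Node n1: branches {R1, R4, L1, I5, L2, C1, I6, R9, L3} → V_1 = -2.174-4.516j
Node n2: branches {R1, R3, R6, I2, I3, R7, I4, I5, L2, R8, L3, R10} → V_2 = -2.329-4.541j
Node n3: branches {R2, R3, R5, I1, I2, I3, R7, C1, R8, R9, R10, I7} → V_3 = -3.409-4.245j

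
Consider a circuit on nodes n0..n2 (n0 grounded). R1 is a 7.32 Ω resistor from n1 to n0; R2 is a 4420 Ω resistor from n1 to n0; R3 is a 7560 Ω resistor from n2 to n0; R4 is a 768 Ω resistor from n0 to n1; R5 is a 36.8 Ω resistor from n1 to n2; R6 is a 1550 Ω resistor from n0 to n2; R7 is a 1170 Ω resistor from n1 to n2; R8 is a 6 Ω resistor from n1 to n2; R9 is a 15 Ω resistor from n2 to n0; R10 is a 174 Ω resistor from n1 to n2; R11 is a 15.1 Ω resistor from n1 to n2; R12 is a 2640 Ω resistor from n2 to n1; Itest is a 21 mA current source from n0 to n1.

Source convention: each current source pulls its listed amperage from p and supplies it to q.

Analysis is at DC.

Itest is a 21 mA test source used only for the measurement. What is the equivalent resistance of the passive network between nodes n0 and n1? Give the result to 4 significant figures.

R_eq = 5.209 Ω

Apply KCL at each of the 2 non-ground nodes and solve the resulting linear system.
Node n1: branches {R1, R2, R4, R5, R7, R8, R10, R11, R12, Itest} → V_1 = 0.1094
Node n2: branches {R3, R5, R6, R7, R8, R9, R10, R11, R12} → V_2 = 0.08733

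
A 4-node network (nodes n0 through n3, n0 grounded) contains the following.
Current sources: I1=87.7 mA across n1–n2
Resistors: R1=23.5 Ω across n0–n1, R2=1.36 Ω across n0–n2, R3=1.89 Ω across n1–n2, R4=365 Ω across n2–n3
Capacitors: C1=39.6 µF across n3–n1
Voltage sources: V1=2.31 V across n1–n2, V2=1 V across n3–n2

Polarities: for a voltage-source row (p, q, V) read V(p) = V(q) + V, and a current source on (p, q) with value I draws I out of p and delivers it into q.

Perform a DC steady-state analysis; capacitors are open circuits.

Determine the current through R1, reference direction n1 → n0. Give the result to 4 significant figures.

0.09292 A

Element admittances at DC:
  I1: injects 0.0877 A into n2 (from n1)
  Y(R1) = 0.04255 S between n0,n1
  Y(C1) = 0.000 S between n3,n1
  Y(R2) = 0.7353 S between n0,n2
  Y(R3) = 0.5291 S between n1,n2
  Y(R4) = 0.002740 S between n2,n3
  V1: constraint V(n1)−V(n2) = 2.31
  V2: constraint V(n3)−V(n2) = 1
Assemble and solve the 5×5 MNA system:
  V(n1)=2.184  V(n2)=-0.1264  V(n3)=0.8736
  i(V1)=-1.403  i(V2)=-0.002740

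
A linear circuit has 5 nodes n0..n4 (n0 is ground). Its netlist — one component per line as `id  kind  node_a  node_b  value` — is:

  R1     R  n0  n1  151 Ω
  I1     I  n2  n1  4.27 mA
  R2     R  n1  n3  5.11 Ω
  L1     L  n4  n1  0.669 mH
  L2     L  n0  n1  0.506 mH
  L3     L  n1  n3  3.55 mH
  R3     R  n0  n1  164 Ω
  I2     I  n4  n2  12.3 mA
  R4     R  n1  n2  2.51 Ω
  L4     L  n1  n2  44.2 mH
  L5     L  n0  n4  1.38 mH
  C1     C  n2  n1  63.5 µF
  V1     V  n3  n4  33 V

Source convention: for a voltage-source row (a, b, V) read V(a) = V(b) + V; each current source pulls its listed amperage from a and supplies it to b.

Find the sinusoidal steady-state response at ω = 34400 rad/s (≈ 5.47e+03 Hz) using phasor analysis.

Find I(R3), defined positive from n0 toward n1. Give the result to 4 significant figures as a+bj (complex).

-0.04993-0.006377j A

MNA unknowns: 4 node voltages V₁..V_4 plus 1 source current (V1)
R1: Y=0.006623+0.000j on G[0,1]
I1: z[2]−=0.00427, z[1]+=0.00427
R2: Y=0.1957+0.000j on G[1,3]
L1: Y=0.000-0.04345j on G[4,1]
L2: Y=0.000-0.05745j on G[0,1]
L3: Y=0.000-0.008189j on G[1,3]
R3: Y=0.006098+0.000j on G[0,1]
I2: z[4]−=0.0123, z[2]+=0.0123
R4: Y=0.3984+0.000j on G[1,2]
L4: Y=0.000-0.0006577j on G[1,2]
L5: Y=0.000-0.02107j on G[0,4]
C1: Y=0.000+2.184j on G[2,1]
V1: row V3−V4=33, i_V1 at 3,4
solve → V1=8.189+1.046j, V2=8.189+1.042j, V3=11.30-7.797j, V4=-21.70-7.797j
aux → i_V1=-0.5362+1.756j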